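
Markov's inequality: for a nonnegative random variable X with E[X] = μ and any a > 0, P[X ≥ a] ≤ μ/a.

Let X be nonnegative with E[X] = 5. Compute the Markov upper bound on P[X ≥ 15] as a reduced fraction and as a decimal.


μ = E[X] = 5, a = 15.
Markov: P[X ≥ 15] ≤ μ/a = (5)/15 = 1/3.
Numerically: ≈ 0.333.
(Since a = 15 > μ = 5.000, the bound 1/3 is < 1 and informative.)

P[X ≥ 15] ≤ 1/3 ≈ 0.333.


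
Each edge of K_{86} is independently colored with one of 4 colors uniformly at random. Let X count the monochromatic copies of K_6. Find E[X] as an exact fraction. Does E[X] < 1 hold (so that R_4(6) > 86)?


E[X] = C(86, 6) · 4^{1 − 15} = 470155077 · 4^{−14} = 470155077/268435456.
As a reduced fraction: E[X] = 470155077/268435456 ≈ 1.7514641.
Is E[X] < 1? NO.
Since E[X] ≥ 1, the first-moment bound is inconclusive at n = 86; it does NOT by itself certify R_4(6) > 86.

E[X] = 470155077/268435456 ≈ 1.7514641; E[X] ≥ 1; first-moment method inconclusive here.


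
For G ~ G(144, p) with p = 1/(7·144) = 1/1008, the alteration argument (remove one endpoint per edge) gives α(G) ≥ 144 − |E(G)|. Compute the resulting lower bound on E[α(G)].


E[|E(G)|] = C(144, 2)·p = 10296 · (1/1008) = 143/14.
E[α(G)] ≥ n − E[|E(G)|] = 144 − 143/14 = 1873/14.
Numerically: ≈ 133.785714.
(This is only a lower bound; the true E[α(G)] may be larger.)

E[α(G)] ≥ 1873/14 ≈ 133.785714.


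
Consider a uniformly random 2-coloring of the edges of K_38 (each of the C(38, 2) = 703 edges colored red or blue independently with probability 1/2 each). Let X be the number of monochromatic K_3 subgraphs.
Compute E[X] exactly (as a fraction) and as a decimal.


Let X = Σ_S X_S over the C(38, 3) = 8436 subsets S of size 3, where X_S = 1 if the K_3 on S is monochromatic.
For a fixed S, the K_3 on S has C(3, 2) = 3 edges. P[all 3 edges red] = (1/2)^3, and likewise for blue, so P[monochromatic] = 2·(1/2)^3 = 2^{1 − 3} = 1/4.
By linearity of expectation: E[X] = C(38, 3) · 2^{1 − 3} = 8436 · 1/4 = 2109.
Numerically: E[X] ≈ 2109.000000.

E[X] = C(38,3)·2^(1−C(3,2)) = 2109 ≈ 2109.000000.


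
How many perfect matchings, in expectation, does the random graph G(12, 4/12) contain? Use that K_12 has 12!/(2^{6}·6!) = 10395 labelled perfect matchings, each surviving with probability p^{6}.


K_12 has 12!/(2^{6}·6!) = 10395 labelled perfect matchings.
For each such perfect matching H, let X_H = 1 if all 6 edges of H are present in G. Then P[X_H = 1] = p^{6} = (1/3)^{6} = 1/729.
By linearity of expectation: E[X] = Σ_H E[X_H] = 10395 · p^{6} = 10395 · 1/729 = 385/27.
Numerically: E[X] ≈ 14.2593.

E[X] = 10395 · (1/3)^{6} = 385/27 ≈ 14.2593.


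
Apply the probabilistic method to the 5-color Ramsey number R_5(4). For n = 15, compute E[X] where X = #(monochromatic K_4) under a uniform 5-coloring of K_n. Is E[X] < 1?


E[X] = C(15, 4) · 5^{1 − 6} = 1365 · 5^{−5} = 1365/3125.
As a reduced fraction: E[X] = 273/625 ≈ 0.4368000.
Is E[X] < 1? YES.
Since E[X] < 1, there exists a 5-coloring of K_{15} with no monochromatic K_4; hence R_5(4) > 15.

E[X] = 273/625 ≈ 0.4368000; E[X] < 1, so R_5(4) > 15.


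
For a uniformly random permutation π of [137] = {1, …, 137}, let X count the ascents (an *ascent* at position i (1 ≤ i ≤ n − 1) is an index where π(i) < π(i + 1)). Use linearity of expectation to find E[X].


Write X = Σ X_I over i = 1, …, 136, with X_I the indicator of one ascent.
There are 136 indicators.
For each fixed i, the pair (π(i), π(i+1)) is a uniformly random ordered pair of distinct values from {1, …, 137}; by symmetry P[π(i) < π(i+1)] = 1/2.
By linearity: E[X] = 136 · (1/2) = (137 − 1) · (1/2) = 68 ≈ 68.0000.

E[X] = 68 = 68.0000.


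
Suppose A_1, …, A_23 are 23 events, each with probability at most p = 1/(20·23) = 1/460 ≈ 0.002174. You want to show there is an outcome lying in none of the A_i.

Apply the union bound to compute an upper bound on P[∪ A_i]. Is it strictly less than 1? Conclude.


Union bound: P[∪_{i=1}^{23} A_i] ≤ Σ_i P[A_i] ≤ 23·p = 23·(1/460) = 1/20.
Numerically: 1/20 ≈ 0.050000.
Is 1/20 < 1? YES.
Since P[∪ A_i] ≤ 1/20 < 1, the complement has P[∩ A_i^c] ≥ 1 − 1/20 = 19/20 > 0, so some outcome avoids every A_i.

23·p = 1/20 ≈ 0.050000; existence CERTIFIED by the union bound.


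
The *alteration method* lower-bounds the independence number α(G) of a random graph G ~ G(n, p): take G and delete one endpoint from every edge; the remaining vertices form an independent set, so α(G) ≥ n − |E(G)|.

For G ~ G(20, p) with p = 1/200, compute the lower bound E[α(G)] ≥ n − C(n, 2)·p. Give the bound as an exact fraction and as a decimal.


E[|E(G)|] = C(20, 2)·p = 190 · (1/200) = 19/20.
E[α(G)] ≥ n − E[|E(G)|] = 20 − 19/20 = 381/20.
Numerically: ≈ 19.05000.
(This is only a lower bound; the true E[α(G)] may be larger.)

E[α(G)] ≥ 381/20 ≈ 19.05000.


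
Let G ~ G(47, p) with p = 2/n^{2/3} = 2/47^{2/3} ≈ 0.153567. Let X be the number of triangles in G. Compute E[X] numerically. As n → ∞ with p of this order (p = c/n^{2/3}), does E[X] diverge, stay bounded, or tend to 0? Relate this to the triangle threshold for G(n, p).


Number of potential triangles: C(47, 3) = 16215.
Each occurs with probability p³ ≈ (0.153567)³ ≈ 3.62154821e-03.
By linearity: E[X] = C(47, 3)·p³ ≈ 16215 · 3.62154821e-03 ≈ 58.723404.
Since α = 2/3 < 1, p = c/n^{2/3} ≫ 1/n is above the triangle threshold p ~ 1/n. Asymptotically E[X] ~ (c³/6)·n^{3(1−α)} = (2³/6)·n^{1} → ∞; triangles are abundant w.h.p.

E[X] ≈ 58.723404; in regime p = Θ(1/n^{2/3}) E[X] diverges (above the triangle threshold p ~ 1/n).


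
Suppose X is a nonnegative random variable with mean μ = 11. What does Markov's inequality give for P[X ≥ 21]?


μ = E[X] = 11, a = 21.
Markov: P[X ≥ 21] ≤ μ/a = (11)/21 = 11/21.
Numerically: ≈ 0.52381.
(Since a = 21 > μ = 11.00000, the bound 11/21 is < 1 and informative.)

P[X ≥ 21] ≤ 11/21 ≈ 0.52381.


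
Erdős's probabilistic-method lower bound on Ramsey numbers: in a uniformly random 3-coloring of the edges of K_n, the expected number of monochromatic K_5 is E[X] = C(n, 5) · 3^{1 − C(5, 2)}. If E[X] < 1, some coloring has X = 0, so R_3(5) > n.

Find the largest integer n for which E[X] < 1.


We need C(n, 5) · 3^{1 − 10} < 1, i.e. C(n, 5) < 3^{10 − 1} = 19683.
Check values of n near the boundary:
  n = 15: C(15, 5) = 3003; 3003 < 19683? YES
  n = 16: C(16, 5) = 4368; 4368 < 19683? YES
  n = 17: C(17, 5) = 6188; 6188 < 19683? YES
  n = 18: C(18, 5) = 8568; 8568 < 19683? YES
  n = 19: C(19, 5) = 11628; 11628 < 19683? YES
  n = 20: C(20, 5) = 15504; 15504 < 19683? YES
  n = 21: C(21, 5) = 20349; 20349 < 19683? NO
  n = 22: C(22, 5) = 26334; 26334 < 19683? NO
The largest n with C(n, 5) < 19683 is n = 20 (where E[X] = 5168/6561 ≈ 0.7877). Hence R_3(5) > 20, i.e. R_3(5) ≥ 21.

Largest n = 20; hence R_3(5) > 20.


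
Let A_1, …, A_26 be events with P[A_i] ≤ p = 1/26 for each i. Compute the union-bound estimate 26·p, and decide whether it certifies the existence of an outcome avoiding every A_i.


Union bound: P[∪_{i=1}^{26} A_i] ≤ Σ_i P[A_i] ≤ 26·p = 26·(1/26) = 1.
Numerically: 1 ≈ 1.0000000.
Is 1 < 1? NO.
Since the bound 1 is ≥ 1, the union bound is uninformative here; it does NOT by itself certify existence.

26·p = 1 ≈ 1.0000000; existence NOT certified by the union bound.


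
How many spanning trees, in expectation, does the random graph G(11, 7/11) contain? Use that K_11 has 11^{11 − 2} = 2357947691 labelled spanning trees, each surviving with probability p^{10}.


K_11 has 11^{11 − 2} = 2357947691 labelled spanning trees.
For each such spanning tree H, let X_H = 1 if all 10 edges of H are present in G. Then P[X_H = 1] = p^{10} = (7/11)^{10} = 282475249/25937424601.
By linearity of expectation: E[X] = Σ_H E[X_H] = 2357947691 · p^{10} = 2357947691 · 282475249/25937424601 = 282475249/11.
Numerically: E[X] ≈ 2.57e+07.

E[X] = 2357947691 · (7/11)^{10} = 282475249/11 ≈ 2.57e+07.


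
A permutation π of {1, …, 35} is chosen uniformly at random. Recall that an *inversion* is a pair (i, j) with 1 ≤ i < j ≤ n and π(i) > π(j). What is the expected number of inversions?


Write X = Σ X_I over the C(35, 2) = 595 pairs i < j, with X_I the indicator of one inversion.
There are 595 indicators.
For each fixed pair i < j, the values π(i) and π(j) are two distinct elements of {1, …, 35} in uniformly random order; by symmetry P[π(i) > π(j)] = 1/2.
By linearity: E[X] = 595 · (1/2) = C(35, 2) · (1/2) = 595/2 = 595/2 ≈ 297.5000.

E[X] = 595/2 = 297.5000.


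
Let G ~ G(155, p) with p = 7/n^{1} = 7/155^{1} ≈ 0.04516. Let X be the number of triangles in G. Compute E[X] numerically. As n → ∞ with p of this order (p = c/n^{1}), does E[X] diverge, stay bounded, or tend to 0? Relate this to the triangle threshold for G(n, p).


Number of potential triangles: C(155, 3) = 608685.
Each occurs with probability p³ ≈ (0.04516)³ ≈ 9.210835e-05.
By linearity: E[X] = C(155, 3)·p³ ≈ 608685 · 9.210835e-05 ≈ 56.0650.
Here α = 1, so p = 7/n is exactly at the triangle threshold p ~ 1/n. Asymptotically E[X] → c³/6 = 7³/6 = 343/6 ≈ 57.1667, a bounded constant. In this regime the triangle count is asymptotically Poisson(c³/6).

E[X] ≈ 56.0650; in regime p = Θ(1/n^{1}) E[X] stays bounded (at the triangle threshold p ~ 1/n).


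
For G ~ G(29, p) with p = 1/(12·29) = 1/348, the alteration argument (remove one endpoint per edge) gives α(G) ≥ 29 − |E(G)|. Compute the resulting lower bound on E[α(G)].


E[|E(G)|] = C(29, 2)·p = 406 · (1/348) = 7/6.
E[α(G)] ≥ n − E[|E(G)|] = 29 − 7/6 = 167/6.
Numerically: ≈ 27.833333.
(This is only a lower bound; the true E[α(G)] may be larger.)

E[α(G)] ≥ 167/6 ≈ 27.833333.


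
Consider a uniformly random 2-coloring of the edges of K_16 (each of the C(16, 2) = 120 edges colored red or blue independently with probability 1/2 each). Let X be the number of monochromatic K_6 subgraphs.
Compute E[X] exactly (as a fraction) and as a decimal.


Let X = Σ_S X_S over the C(16, 6) = 8008 subsets S of size 6, where X_S = 1 if the K_6 on S is monochromatic.
For a fixed S, the K_6 on S has C(6, 2) = 15 edges. P[all 15 edges red] = (1/2)^15, and likewise for blue, so P[monochromatic] = 2·(1/2)^15 = 2^{1 − 15} = 1/16384.
Summing: E[X] = C(16, 6) · 2^{1 − 15} = 8008 · 1/16384 = 1001/2048.
Numerically: E[X] ≈ 0.489.

E[X] = C(16,6)·2^(1−C(6,2)) = 1001/2048 ≈ 0.489.


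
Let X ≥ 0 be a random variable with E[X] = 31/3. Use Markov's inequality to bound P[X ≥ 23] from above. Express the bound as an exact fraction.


μ = E[X] = 31/3, a = 23.
Markov: P[X ≥ 23] ≤ μ/a = (31/3)/23 = 31/69.
Numerically: ≈ 0.449.
(Since a = 23 > μ = 10.333, the bound 31/69 is < 1 and informative.)

P[X ≥ 23] ≤ 31/69 ≈ 0.449.


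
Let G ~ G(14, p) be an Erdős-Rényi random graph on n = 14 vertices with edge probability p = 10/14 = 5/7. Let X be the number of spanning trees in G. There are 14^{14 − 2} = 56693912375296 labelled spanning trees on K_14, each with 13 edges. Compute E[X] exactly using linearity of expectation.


K_14 has 14^{14 − 2} = 56693912375296 labelled spanning trees.
For each such spanning tree H, let X_H = 1 if all 13 edges of H are present in G. Then P[X_H = 1] = p^{13} = (5/7)^{13} = 1220703125/96889010407.
By linearity of expectation: E[X] = Σ_H E[X_H] = 56693912375296 · p^{13} = 56693912375296 · 1220703125/96889010407 = 5000000000000/7.
Numerically: E[X] ≈ 7.14286e+11.

E[X] = 56693912375296 · (5/7)^{13} = 5000000000000/7 ≈ 7.14286e+11.


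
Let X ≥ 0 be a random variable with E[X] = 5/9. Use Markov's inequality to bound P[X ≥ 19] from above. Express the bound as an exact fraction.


μ = E[X] = 5/9, a = 19.
Markov: P[X ≥ 19] ≤ μ/a = (5/9)/19 = 5/171.
Numerically: ≈ 0.02924.
(Since a = 19 > μ = 0.55556, the bound 5/171 is < 1 and informative.)

P[X ≥ 19] ≤ 5/171 ≈ 0.02924.


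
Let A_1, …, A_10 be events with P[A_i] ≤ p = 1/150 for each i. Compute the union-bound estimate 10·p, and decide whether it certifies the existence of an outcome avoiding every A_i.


Union bound: P[∪_{i=1}^{10} A_i] ≤ Σ_i P[A_i] ≤ 10·p = 10·(1/150) = 1/15.
Numerically: 1/15 ≈ 0.066667.
Is 1/15 < 1? YES.
Since P[∪ A_i] ≤ 1/15 < 1, the complement has P[∩ A_i^c] ≥ 1 − 1/15 = 14/15 > 0, so some outcome avoids every A_i.

10·p = 1/15 ≈ 0.066667; existence CERTIFIED by the union bound.


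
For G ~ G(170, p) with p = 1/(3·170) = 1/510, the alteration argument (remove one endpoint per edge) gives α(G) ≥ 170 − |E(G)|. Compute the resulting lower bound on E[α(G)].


E[|E(G)|] = C(170, 2)·p = 14365 · (1/510) = 169/6.
E[α(G)] ≥ n − E[|E(G)|] = 170 − 169/6 = 851/6.
Numerically: ≈ 141.833.
(This is only a lower bound; the true E[α(G)] may be larger.)

E[α(G)] ≥ 851/6 ≈ 141.833.


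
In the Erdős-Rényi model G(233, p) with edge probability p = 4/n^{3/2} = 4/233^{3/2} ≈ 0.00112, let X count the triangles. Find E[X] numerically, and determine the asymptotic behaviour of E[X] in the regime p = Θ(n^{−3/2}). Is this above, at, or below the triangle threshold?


Number of potential triangles: C(233, 3) = 2081156.
Each occurs with probability p³ ≈ (0.00112)³ ≈ 1.42259e-09.
By linearity: E[X] = C(233, 3)·p³ ≈ 2081156 · 1.42259e-09 ≈ 0.003.
Since α = 3/2 > 1, p = c/n^{3/2} = o(1/n) is below the triangle threshold p ~ 1/n. Asymptotically E[X] ~ (c³/6)·n^{3(1−α)} = (4³/6)·n^{-1.5} → 0, so by Markov's inequality G has no triangles w.h.p.

E[X] ≈ 0.003; in regime p = Θ(1/n^{3/2}) E[X] tends to 0 (below the triangle threshold p ~ 1/n).


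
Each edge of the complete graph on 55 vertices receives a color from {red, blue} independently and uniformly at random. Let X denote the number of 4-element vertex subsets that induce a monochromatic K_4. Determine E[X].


Let X = Σ_S X_S over the C(55, 4) = 341055 subsets S of size 4, where X_S = 1 if the K_4 on S is monochromatic.
For a fixed S, the K_4 on S has C(4, 2) = 6 edges. P[all 6 edges red] = (1/2)^6, and likewise for blue, so P[monochromatic] = 2·(1/2)^6 = 2^{1 − 6} = 1/32.
By linearity: E[X] = C(55, 4) · 2^{1 − 6} = 341055 · 1/32 = 341055/32.
Numerically: E[X] ≈ 10657.96875.

E[X] = C(55,4)·2^(1−C(4,2)) = 341055/32 ≈ 10657.96875.


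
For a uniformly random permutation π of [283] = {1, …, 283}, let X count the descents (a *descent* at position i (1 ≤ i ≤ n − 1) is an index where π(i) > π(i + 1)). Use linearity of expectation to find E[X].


Write X = Σ X_I over i = 1, …, 282, with X_I the indicator of one descent.
There are 282 indicators.
For each fixed i, the pair (π(i), π(i+1)) is a uniformly random ordered pair of distinct values from {1, …, 283}; by symmetry P[π(i) > π(i+1)] = 1/2.
By linearity: E[X] = 282 · (1/2) = (283 − 1) · (1/2) = 141 ≈ 141.000.

E[X] = 141 = 141.000.


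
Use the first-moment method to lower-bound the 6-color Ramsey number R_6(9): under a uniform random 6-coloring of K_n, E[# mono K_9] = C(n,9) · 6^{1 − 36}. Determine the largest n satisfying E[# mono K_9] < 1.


We need C(n, 9) · 6^{1 − 36} < 1, i.e. C(n, 9) < 6^{36 − 1} = 1719070799748422591028658176.
Check values of n near the boundary:
  n = 4403: C(4403, 9) = 1699894433046281918452233150; 1699894433046281918452233150 < 1719070799748422591028658176? YES
  n = 4404: C(4404, 9) = 1703375445537161676647015880; 1703375445537161676647015880 < 1719070799748422591028658176? YES
  n = 4405: C(4405, 9) = 1706862792900636302463627150; 1706862792900636302463627150 < 1719070799748422591028658176? YES
  n = 4406: C(4406, 9) = 1710356485221788389505285700; 1710356485221788389505285700 < 1719070799748422591028658176? YES
  n = 4407: C(4407, 9) = 1713856532599459170657070050; 1713856532599459170657070050 < 1719070799748422591028658176? YES
  n = 4408: C(4408, 9) = 1717362945146264156457459600; 1717362945146264156457459600 < 1719070799748422591028658176? YES
  n = 4409: C(4409, 9) = 1720875732988608787686577131; 1720875732988608787686577131 < 1719070799748422591028658176? NO
The largest n with C(n, 9) < 1719070799748422591028658176 is n = 4408 (where E[X] = 35778394690547169926197075/35813974994758803979763712 ≈ 0.9990). Hence R_6(9) > 4408, i.e. R_6(9) ≥ 4409.

Largest n = 4408; hence R_6(9) > 4408.


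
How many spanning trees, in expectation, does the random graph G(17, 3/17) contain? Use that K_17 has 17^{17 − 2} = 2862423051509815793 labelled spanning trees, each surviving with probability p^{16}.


K_17 has 17^{17 − 2} = 2862423051509815793 labelled spanning trees.
For each such spanning tree H, let X_H = 1 if all 16 edges of H are present in G. Then P[X_H = 1] = p^{16} = (3/17)^{16} = 43046721/48661191875666868481.
By linearity of expectation: E[X] = Σ_H E[X_H] = 2862423051509815793 · p^{16} = 2862423051509815793 · 43046721/48661191875666868481 = 43046721/17.
Numerically: E[X] ≈ 2.53e+06.

E[X] = 2862423051509815793 · (3/17)^{16} = 43046721/17 ≈ 2.53e+06.


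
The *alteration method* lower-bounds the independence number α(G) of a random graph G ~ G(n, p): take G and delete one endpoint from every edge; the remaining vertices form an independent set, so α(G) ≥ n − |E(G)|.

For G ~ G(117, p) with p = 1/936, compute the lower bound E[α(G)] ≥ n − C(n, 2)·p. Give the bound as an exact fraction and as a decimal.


E[|E(G)|] = C(117, 2)·p = 6786 · (1/936) = 29/4.
E[α(G)] ≥ n − E[|E(G)|] = 117 − 29/4 = 439/4.
Numerically: ≈ 109.75000.
(This is only a lower bound; the true E[α(G)] may be larger.)

E[α(G)] ≥ 439/4 ≈ 109.75000.


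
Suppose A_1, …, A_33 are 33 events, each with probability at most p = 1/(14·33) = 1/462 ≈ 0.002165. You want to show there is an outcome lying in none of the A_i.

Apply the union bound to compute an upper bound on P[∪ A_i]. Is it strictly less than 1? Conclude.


Union bound: P[∪_{i=1}^{33} A_i] ≤ Σ_i P[A_i] ≤ 33·p = 33·(1/462) = 1/14.
Numerically: 1/14 ≈ 0.071429.
Is 1/14 < 1? YES.
Since P[∪ A_i] ≤ 1/14 < 1, the complement has P[∩ A_i^c] ≥ 1 − 1/14 = 13/14 > 0, so some outcome avoids every A_i.

33·p = 1/14 ≈ 0.071429; existence CERTIFIED by the union bound.


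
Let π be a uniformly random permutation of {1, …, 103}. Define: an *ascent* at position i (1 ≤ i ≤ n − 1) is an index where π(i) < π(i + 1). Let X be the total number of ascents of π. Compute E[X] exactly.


Write X = Σ X_I over i = 1, …, 102, with X_I the indicator of one ascent.
There are 102 indicators.
For each fixed i, the pair (π(i), π(i+1)) is a uniformly random ordered pair of distinct values from {1, …, 103}; by symmetry P[π(i) < π(i+1)] = 1/2.
By linearity: E[X] = 102 · (1/2) = (103 − 1) · (1/2) = 51 ≈ 51.000000.

E[X] = 51 = 51.000000.


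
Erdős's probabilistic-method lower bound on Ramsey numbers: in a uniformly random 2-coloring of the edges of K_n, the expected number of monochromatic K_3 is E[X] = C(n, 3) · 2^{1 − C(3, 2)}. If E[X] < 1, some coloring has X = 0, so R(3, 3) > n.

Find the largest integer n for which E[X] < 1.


We need C(n, 3) · 2^{1 − 3} < 1, i.e. C(n, 3) < 2^{3 − 1} = 4.
Check values of n near the boundary:
  n = 3: C(3, 3) = 1; 1 < 4? YES
  n = 4: C(4, 3) = 4; 4 < 4? NO
The largest n with C(n, 3) < 4 is n = 3 (where E[X] = 1/4 ≈ 0.25000). Hence R(3, 3) > 3, i.e. R(3, 3) ≥ 4.

Largest n = 3; hence R(3, 3) > 3.


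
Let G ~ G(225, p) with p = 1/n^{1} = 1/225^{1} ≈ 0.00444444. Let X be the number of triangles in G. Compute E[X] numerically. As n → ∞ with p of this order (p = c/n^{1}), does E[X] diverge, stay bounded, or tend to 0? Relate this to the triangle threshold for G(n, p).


Number of potential triangles: C(225, 3) = 1873200.
Each occurs with probability p³ ≈ (0.00444444)³ ≈ 8.77914952e-08.
By linearity: E[X] = C(225, 3)·p³ ≈ 1873200 · 8.77914952e-08 ≈ 0.164451.
Here α = 1, so p = 1/n is exactly at the triangle threshold p ~ 1/n. Asymptotically E[X] → c³/6 = 1³/6 = 1/6 ≈ 0.166667, a bounded constant. In this regime the triangle count is asymptotically Poisson(c³/6).

E[X] ≈ 0.164451; in regime p = Θ(1/n^{1}) E[X] stays bounded (at the triangle threshold p ~ 1/n).


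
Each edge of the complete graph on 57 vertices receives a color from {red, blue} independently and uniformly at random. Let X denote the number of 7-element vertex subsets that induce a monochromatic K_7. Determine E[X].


Let X = Σ_S X_S over the C(57, 7) = 264385836 subsets S of size 7, where X_S = 1 if the K_7 on S is monochromatic.
For a fixed S, the K_7 on S has C(7, 2) = 21 edges. P[all 21 edges red] = (1/2)^21, and likewise for blue, so P[monochromatic] = 2·(1/2)^21 = 2^{1 − 21} = 1/1048576.
Summing: E[X] = C(57, 7) · 2^{1 − 21} = 264385836 · 1/1048576 = 66096459/262144.
Numerically: E[X] ≈ 252.137981.

E[X] = C(57,7)·2^(1−C(7,2)) = 66096459/262144 ≈ 252.137981.


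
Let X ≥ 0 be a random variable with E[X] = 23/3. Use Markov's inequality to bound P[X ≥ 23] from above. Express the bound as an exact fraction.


μ = E[X] = 23/3, a = 23.
Markov: P[X ≥ 23] ≤ μ/a = (23/3)/23 = 1/3.
Numerically: ≈ 0.3333.
(Since a = 23 > μ = 7.6667, the bound 1/3 is < 1 and informative.)

P[X ≥ 23] ≤ 1/3 ≈ 0.3333.


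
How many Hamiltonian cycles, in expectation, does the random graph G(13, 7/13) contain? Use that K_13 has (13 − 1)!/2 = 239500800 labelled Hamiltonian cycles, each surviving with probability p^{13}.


K_13 has (13 − 1)!/2 = 239500800 labelled Hamiltonian cycles.
For each such Hamiltonian cycle H, let X_H = 1 if all 13 edges of H are present in G. Then P[X_H = 1] = p^{13} = (7/13)^{13} = 96889010407/302875106592253.
By linearity: E[X] = Σ_H E[X_H] = 239500800 · p^{13} = 239500800 · 96889010407/302875106592253 = 23204995503684825600/302875106592253.
Numerically: E[X] ≈ 7.662e+04.

E[X] = 239500800 · (7/13)^{13} = 23204995503684825600/302875106592253 ≈ 7.662e+04.


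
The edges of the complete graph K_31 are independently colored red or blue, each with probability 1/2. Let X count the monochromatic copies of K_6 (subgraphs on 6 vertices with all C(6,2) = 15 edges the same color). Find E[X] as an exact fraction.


Let X = Σ_S X_S over the C(31, 6) = 736281 subsets S of size 6, where X_S = 1 if the K_6 on S is monochromatic.
For a fixed S, the K_6 on S has C(6, 2) = 15 edges. P[all 15 edges red] = (1/2)^15, and likewise for blue, so P[monochromatic] = 2·(1/2)^15 = 2^{1 − 15} = 1/16384.
By linearity: E[X] = C(31, 6) · 2^{1 − 15} = 736281 · 1/16384 = 736281/16384.
Numerically: E[X] ≈ 44.9390.

E[X] = C(31,6)·2^(1−C(6,2)) = 736281/16384 ≈ 44.9390.


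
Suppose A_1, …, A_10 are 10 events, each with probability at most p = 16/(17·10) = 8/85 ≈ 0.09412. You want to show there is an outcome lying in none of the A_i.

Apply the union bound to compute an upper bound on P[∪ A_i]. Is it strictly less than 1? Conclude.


Union bound: P[∪_{i=1}^{10} A_i] ≤ Σ_i P[A_i] ≤ 10·p = 10·(8/85) = 16/17.
Numerically: 16/17 ≈ 0.94118.
Is 16/17 < 1? YES.
Since P[∪ A_i] ≤ 16/17 < 1, the complement has P[∩ A_i^c] ≥ 1 − 16/17 = 1/17 > 0, so some outcome avoids every A_i.

10·p = 16/17 ≈ 0.94118; existence CERTIFIED by the union bound.


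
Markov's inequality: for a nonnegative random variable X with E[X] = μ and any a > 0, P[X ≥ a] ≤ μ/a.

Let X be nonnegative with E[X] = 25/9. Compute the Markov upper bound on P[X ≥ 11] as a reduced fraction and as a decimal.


μ = E[X] = 25/9, a = 11.
Markov: P[X ≥ 11] ≤ μ/a = (25/9)/11 = 25/99.
Numerically: ≈ 0.25253.
(Since a = 11 > μ = 2.77778, the bound 25/99 is < 1 and informative.)

P[X ≥ 11] ≤ 25/99 ≈ 0.25253.


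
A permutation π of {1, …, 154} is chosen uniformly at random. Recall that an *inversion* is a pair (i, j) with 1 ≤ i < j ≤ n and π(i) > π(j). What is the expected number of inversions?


Write X = Σ X_I over the C(154, 2) = 11781 pairs i < j, with X_I the indicator of one inversion.
There are 11781 indicators.
For each fixed pair i < j, the values π(i) and π(j) are two distinct elements of {1, …, 154} in uniformly random order; by symmetry P[π(i) > π(j)] = 1/2.
By linearity: E[X] = 11781 · (1/2) = C(154, 2) · (1/2) = 11781/2 = 11781/2 ≈ 5890.500000.

E[X] = 11781/2 = 5890.500000.


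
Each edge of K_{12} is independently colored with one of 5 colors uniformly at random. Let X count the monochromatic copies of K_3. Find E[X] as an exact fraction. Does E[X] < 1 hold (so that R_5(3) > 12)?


E[X] = C(12, 3) · 5^{1 − 3} = 220 · 5^{−2} = 220/25.
As a reduced fraction: E[X] = 44/5 ≈ 8.800000.
Is E[X] < 1? NO.
Since E[X] ≥ 1, the first-moment bound is inconclusive at n = 12; it does NOT by itself certify R_5(3) > 12.

E[X] = 44/5 ≈ 8.800000; E[X] ≥ 1; first-moment method inconclusive here.


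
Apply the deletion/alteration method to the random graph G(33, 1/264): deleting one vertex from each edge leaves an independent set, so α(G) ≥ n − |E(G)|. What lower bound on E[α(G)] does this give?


E[|E(G)|] = C(33, 2)·p = 528 · (1/264) = 2.
E[α(G)] ≥ n − E[|E(G)|] = 33 − 2 = 31.
Numerically: ≈ 31.000000.
(This is only a lower bound; the true E[α(G)] may be larger.)

E[α(G)] ≥ 31 ≈ 31.000000.


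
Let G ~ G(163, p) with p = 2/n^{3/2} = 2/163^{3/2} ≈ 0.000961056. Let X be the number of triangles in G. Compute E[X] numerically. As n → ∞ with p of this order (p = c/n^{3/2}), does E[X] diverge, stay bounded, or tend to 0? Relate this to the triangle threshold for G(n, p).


Number of potential triangles: C(163, 3) = 708561.
Each occurs with probability p³ ≈ (0.000961056)³ ≈ 8.87658196e-10.
By linearity: E[X] = C(163, 3)·p³ ≈ 708561 · 8.87658196e-10 ≈ 0.000629.
Since α = 3/2 > 1, p = c/n^{3/2} = o(1/n) is below the triangle threshold p ~ 1/n. Asymptotically E[X] ~ (c³/6)·n^{3(1−α)} = (2³/6)·n^{-1.5} → 0, so by Markov's inequality G has no triangles w.h.p.

E[X] ≈ 0.000629; in regime p = Θ(1/n^{3/2}) E[X] tends to 0 (below the triangle threshold p ~ 1/n).


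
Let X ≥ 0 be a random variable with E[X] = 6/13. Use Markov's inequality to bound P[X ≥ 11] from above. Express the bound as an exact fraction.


μ = E[X] = 6/13, a = 11.
Markov: P[X ≥ 11] ≤ μ/a = (6/13)/11 = 6/143.
Numerically: ≈ 0.042.
(Since a = 11 > μ = 0.462, the bound 6/143 is < 1 and informative.)

P[X ≥ 11] ≤ 6/143 ≈ 0.042.


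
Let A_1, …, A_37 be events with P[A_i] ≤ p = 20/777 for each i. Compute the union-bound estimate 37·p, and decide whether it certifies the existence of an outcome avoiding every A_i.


Union bound: P[∪_{i=1}^{37} A_i] ≤ Σ_i P[A_i] ≤ 37·p = 37·(20/777) = 20/21.
Numerically: 20/21 ≈ 0.95238.
Is 20/21 < 1? YES.
Since P[∪ A_i] ≤ 20/21 < 1, the complement has P[∩ A_i^c] ≥ 1 − 20/21 = 1/21 > 0, so some outcome avoids every A_i.

37·p = 20/21 ≈ 0.95238; existence CERTIFIED by the union bound.


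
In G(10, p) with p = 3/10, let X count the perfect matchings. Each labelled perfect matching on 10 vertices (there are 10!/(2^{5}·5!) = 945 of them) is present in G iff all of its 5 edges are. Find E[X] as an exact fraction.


K_10 has 10!/(2^{5}·5!) = 945 labelled perfect matchings.
For each such perfect matching H, let X_H = 1 if all 5 edges of H are present in G. Then P[X_H = 1] = p^{5} = (3/10)^{5} = 243/100000.
By linearity: E[X] = Σ_H E[X_H] = 945 · p^{5} = 945 · 243/100000 = 45927/20000.
Numerically: E[X] ≈ 2.296.

E[X] = 945 · (3/10)^{5} = 45927/20000 ≈ 2.296.


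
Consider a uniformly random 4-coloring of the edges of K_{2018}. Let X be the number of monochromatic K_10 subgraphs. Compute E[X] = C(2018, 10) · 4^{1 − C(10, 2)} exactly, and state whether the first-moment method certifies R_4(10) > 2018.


E[X] = C(2018, 10) · 4^{1 − 45} = 301820606687612220663963508 · 4^{−44} = 301820606687612220663963508/309485009821345068724781056.
As a reduced fraction: E[X] = 75455151671903055165990877/77371252455336267181195264 ≈ 0.975.
Is E[X] < 1? YES.
Since E[X] < 1, there exists a 4-coloring of K_{2018} with no monochromatic K_10; hence R_4(10) > 2018.

E[X] = 75455151671903055165990877/77371252455336267181195264 ≈ 0.975; E[X] < 1, so R_4(10) > 2018.


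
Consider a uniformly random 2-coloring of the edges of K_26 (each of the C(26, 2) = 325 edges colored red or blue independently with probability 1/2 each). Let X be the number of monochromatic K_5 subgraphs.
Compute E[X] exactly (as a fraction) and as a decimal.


Let X = Σ_S X_S over the C(26, 5) = 65780 subsets S of size 5, where X_S = 1 if the K_5 on S is monochromatic.
For a fixed S, the K_5 on S has C(5, 2) = 10 edges. P[all 10 edges red] = (1/2)^10, and likewise for blue, so P[monochromatic] = 2·(1/2)^10 = 2^{1 − 10} = 1/512.
Summing: E[X] = C(26, 5) · 2^{1 − 10} = 65780 · 1/512 = 16445/128.
Numerically: E[X] ≈ 128.4766.

E[X] = C(26,5)·2^(1−C(5,2)) = 16445/128 ≈ 128.4766.


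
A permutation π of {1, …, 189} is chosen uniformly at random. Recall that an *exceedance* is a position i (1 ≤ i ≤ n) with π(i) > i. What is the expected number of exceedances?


Write X = Σ_{i=1}^{189} X_i, where X_i = 1_{π(i) > i}.
For each fixed i, π(i) is uniform over {1, …, 189} (marginal of a uniform permutation), so P[π(i) > i] = (n − i)/n. Summing: Σ_{i=1}^{189} (n − i)/n = (0 + 1 + … + 188)/189 = 189(189 − 1)/(2·189) = (189 − 1)/2.
Hence E[X] = Σ_{i=1}^{189} (189 − i)/189 = 94 ≈ 94.0000.

E[X] = 94 = 94.0000.


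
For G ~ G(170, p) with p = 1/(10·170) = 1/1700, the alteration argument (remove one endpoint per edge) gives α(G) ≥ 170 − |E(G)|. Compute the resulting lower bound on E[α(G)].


E[|E(G)|] = C(170, 2)·p = 14365 · (1/1700) = 169/20.
E[α(G)] ≥ n − E[|E(G)|] = 170 − 169/20 = 3231/20.
Numerically: ≈ 161.550000.
(This is only a lower bound; the true E[α(G)] may be larger.)

E[α(G)] ≥ 3231/20 ≈ 161.550000.


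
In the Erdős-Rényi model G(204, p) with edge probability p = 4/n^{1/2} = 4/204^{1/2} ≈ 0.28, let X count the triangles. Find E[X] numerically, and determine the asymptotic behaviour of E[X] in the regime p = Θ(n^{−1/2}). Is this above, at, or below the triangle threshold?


Number of potential triangles: C(204, 3) = 1394204.
Each occurs with probability p³ ≈ (0.28)³ ≈ 2.19652e-02.
By linearity: E[X] = C(204, 3)·p³ ≈ 1394204 · 2.19652e-02 ≈ 30623.939.
Since α = 1/2 < 1, p = c/n^{1/2} ≫ 1/n is above the triangle threshold p ~ 1/n. Asymptotically E[X] ~ (c³/6)·n^{3(1−α)} = (4³/6)·n^{1.5} → ∞; triangles are abundant w.h.p.

E[X] ≈ 30623.939; in regime p = Θ(1/n^{1/2}) E[X] diverges (above the triangle threshold p ~ 1/n).


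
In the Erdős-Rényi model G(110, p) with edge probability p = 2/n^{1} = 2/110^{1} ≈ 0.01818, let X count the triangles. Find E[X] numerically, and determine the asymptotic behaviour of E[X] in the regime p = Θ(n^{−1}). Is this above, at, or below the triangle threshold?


Number of potential triangles: C(110, 3) = 215820.
Each occurs with probability p³ ≈ (0.01818)³ ≈ 6.010518e-06.
By linearity: E[X] = C(110, 3)·p³ ≈ 215820 · 6.010518e-06 ≈ 1.2972.
Here α = 1, so p = 2/n is exactly at the triangle threshold p ~ 1/n. Asymptotically E[X] → c³/6 = 2³/6 = 4/3 ≈ 1.3333, a bounded constant. In this regime the triangle count is asymptotically Poisson(c³/6).

E[X] ≈ 1.2972; in regime p = Θ(1/n^{1}) E[X] stays bounded (at the triangle threshold p ~ 1/n).


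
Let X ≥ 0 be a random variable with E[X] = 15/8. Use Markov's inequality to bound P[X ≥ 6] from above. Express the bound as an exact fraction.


μ = E[X] = 15/8, a = 6.
Markov: P[X ≥ 6] ≤ μ/a = (15/8)/6 = 5/16.
Numerically: ≈ 0.312.
(Since a = 6 > μ = 1.875, the bound 5/16 is < 1 and informative.)

P[X ≥ 6] ≤ 5/16 ≈ 0.312.


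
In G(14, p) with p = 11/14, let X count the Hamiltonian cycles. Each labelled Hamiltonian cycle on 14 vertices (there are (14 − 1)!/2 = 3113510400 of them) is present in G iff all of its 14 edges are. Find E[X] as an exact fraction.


K_14 has (14 − 1)!/2 = 3113510400 labelled Hamiltonian cycles.
For each such Hamiltonian cycle H, let X_H = 1 if all 14 edges of H are present in G. Then P[X_H = 1] = p^{14} = (11/14)^{14} = 379749833583241/11112006825558016.
By linearity of expectation: E[X] = Σ_H E[X_H] = 3113510400 · p^{14} = 3113510400 · 379749833583241/11112006825558016 = 329898174179601037725/3100448333024.
Numerically: E[X] ≈ 1.064e+08.

E[X] = 3113510400 · (11/14)^{14} = 329898174179601037725/3100448333024 ≈ 1.064e+08.


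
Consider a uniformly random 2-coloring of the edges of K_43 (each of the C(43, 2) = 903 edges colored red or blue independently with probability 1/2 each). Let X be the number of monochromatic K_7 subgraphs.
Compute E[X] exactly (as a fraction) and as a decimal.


Let X = Σ_S X_S over the C(43, 7) = 32224114 subsets S of size 7, where X_S = 1 if the K_7 on S is monochromatic.
For a fixed S, the K_7 on S has C(7, 2) = 21 edges. P[all 21 edges red] = (1/2)^21, and likewise for blue, so P[monochromatic] = 2·(1/2)^21 = 2^{1 − 21} = 1/1048576.
Summing: E[X] = C(43, 7) · 2^{1 − 21} = 32224114 · 1/1048576 = 16112057/524288.
Numerically: E[X] ≈ 30.7313.

E[X] = C(43,7)·2^(1−C(7,2)) = 16112057/524288 ≈ 30.7313.


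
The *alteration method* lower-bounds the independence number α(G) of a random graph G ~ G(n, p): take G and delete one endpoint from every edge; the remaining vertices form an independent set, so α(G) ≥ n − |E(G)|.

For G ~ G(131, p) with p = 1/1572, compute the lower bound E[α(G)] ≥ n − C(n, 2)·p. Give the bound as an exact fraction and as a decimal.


E[|E(G)|] = C(131, 2)·p = 8515 · (1/1572) = 65/12.
E[α(G)] ≥ n − E[|E(G)|] = 131 − 65/12 = 1507/12.
Numerically: ≈ 125.583333.
(This is only a lower bound; the true E[α(G)] may be larger.)

E[α(G)] ≥ 1507/12 ≈ 125.583333.


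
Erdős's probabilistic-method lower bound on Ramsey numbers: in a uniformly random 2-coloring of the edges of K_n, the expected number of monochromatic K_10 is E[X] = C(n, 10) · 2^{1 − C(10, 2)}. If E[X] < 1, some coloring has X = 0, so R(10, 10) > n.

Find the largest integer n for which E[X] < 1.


We need C(n, 10) · 2^{1 − 45} < 1, i.e. C(n, 10) < 2^{45 − 1} = 17592186044416.
Check values of n near the boundary:
  n = 95: C(95, 10) = 10104934117421; 10104934117421 < 17592186044416? YES
  n = 96: C(96, 10) = 11279926456656; 11279926456656 < 17592186044416? YES
  n = 97: C(97, 10) = 12576469727536; 12576469727536 < 17592186044416? YES
  n = 98: C(98, 10) = 14005614014756; 14005614014756 < 17592186044416? YES
  n = 99: C(99, 10) = 15579278510796; 15579278510796 < 17592186044416? YES
  n = 100: C(100, 10) = 17310309456440; 17310309456440 < 17592186044416? YES
  n = 101: C(101, 10) = 19212541264840; 19212541264840 < 17592186044416? NO
  n = 102: C(102, 10) = 21300860967540; 21300860967540 < 17592186044416? NO
  n = 103: C(103, 10) = 23591276125340; 23591276125340 < 17592186044416? NO
The largest n with C(n, 10) < 17592186044416 is n = 100 (where E[X] = 2163788682055/2199023255552 ≈ 0.983977). Hence R(10, 10) > 100, i.e. R(10, 10) ≥ 101.

Largest n = 100; hence R(10, 10) > 100.


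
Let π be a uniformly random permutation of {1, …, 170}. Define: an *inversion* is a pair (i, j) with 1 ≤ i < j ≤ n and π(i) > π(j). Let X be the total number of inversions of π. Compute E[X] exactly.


Write X = Σ X_I over the C(170, 2) = 14365 pairs i < j, with X_I the indicator of one inversion.
There are 14365 indicators.
For each fixed pair i < j, the values π(i) and π(j) are two distinct elements of {1, …, 170} in uniformly random order; by symmetry P[π(i) > π(j)] = 1/2.
By linearity: E[X] = 14365 · (1/2) = C(170, 2) · (1/2) = 14365/2 = 14365/2 ≈ 7182.500000.

E[X] = 14365/2 = 7182.500000.


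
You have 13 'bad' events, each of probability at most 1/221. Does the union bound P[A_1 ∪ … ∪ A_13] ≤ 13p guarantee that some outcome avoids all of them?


Union bound: P[∪_{i=1}^{13} A_i] ≤ Σ_i P[A_i] ≤ 13·p = 13·(1/221) = 1/17.
Numerically: 1/17 ≈ 0.0588235.
Is 1/17 < 1? YES.
Since P[∪ A_i] ≤ 1/17 < 1, the complement has P[∩ A_i^c] ≥ 1 − 1/17 = 16/17 > 0, so some outcome avoids every A_i.

13·p = 1/17 ≈ 0.0588235; existence CERTIFIED by the union bound.


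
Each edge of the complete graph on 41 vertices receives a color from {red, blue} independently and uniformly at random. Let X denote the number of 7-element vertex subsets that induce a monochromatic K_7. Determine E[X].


Let X = Σ_S X_S over the C(41, 7) = 22481940 subsets S of size 7, where X_S = 1 if the K_7 on S is monochromatic.
For a fixed S, the K_7 on S has C(7, 2) = 21 edges. P[all 21 edges red] = (1/2)^21, and likewise for blue, so P[monochromatic] = 2·(1/2)^21 = 2^{1 − 21} = 1/1048576.
By linearity: E[X] = C(41, 7) · 2^{1 − 21} = 22481940 · 1/1048576 = 5620485/262144.
Numerically: E[X] ≈ 21.4404.

E[X] = C(41,7)·2^(1−C(7,2)) = 5620485/262144 ≈ 21.4404.


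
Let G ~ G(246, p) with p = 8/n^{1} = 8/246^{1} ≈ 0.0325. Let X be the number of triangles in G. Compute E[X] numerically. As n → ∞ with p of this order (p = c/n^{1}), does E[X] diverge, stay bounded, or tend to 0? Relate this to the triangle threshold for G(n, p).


Number of potential triangles: C(246, 3) = 2450980.
Each occurs with probability p³ ≈ (0.0325)³ ≈ 3.43926e-05.
By linearity: E[X] = C(246, 3)·p³ ≈ 2450980 · 3.43926e-05 ≈ 84.296.
Here α = 1, so p = 8/n is exactly at the triangle threshold p ~ 1/n. Asymptotically E[X] → c³/6 = 8³/6 = 256/3 ≈ 85.333, a bounded constant. In this regime the triangle count is asymptotically Poisson(c³/6).

E[X] ≈ 84.296; in regime p = Θ(1/n^{1}) E[X] stays bounded (at the triangle threshold p ~ 1/n).


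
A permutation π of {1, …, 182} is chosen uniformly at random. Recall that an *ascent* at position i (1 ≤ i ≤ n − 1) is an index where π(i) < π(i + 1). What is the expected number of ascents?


Write X = Σ X_I over i = 1, …, 181, with X_I the indicator of one ascent.
There are 181 indicators.
For each fixed i, the pair (π(i), π(i+1)) is a uniformly random ordered pair of distinct values from {1, …, 182}; by symmetry P[π(i) < π(i+1)] = 1/2.
By linearity: E[X] = 181 · (1/2) = (182 − 1) · (1/2) = 181/2 ≈ 90.5000.

E[X] = 181/2 = 90.5000.


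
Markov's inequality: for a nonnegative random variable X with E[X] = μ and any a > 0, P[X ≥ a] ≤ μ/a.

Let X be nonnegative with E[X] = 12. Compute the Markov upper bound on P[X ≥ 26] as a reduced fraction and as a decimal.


μ = E[X] = 12, a = 26.
Markov: P[X ≥ 26] ≤ μ/a = (12)/26 = 6/13.
Numerically: ≈ 0.461538.
(Since a = 26 > μ = 12.000000, the bound 6/13 is < 1 and informative.)

P[X ≥ 26] ≤ 6/13 ≈ 0.461538.


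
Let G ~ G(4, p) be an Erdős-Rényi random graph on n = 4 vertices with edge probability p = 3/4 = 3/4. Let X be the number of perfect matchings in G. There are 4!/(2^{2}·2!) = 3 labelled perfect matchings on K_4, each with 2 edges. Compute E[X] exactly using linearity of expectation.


K_4 has 4!/(2^{2}·2!) = 3 labelled perfect matchings.
For each such perfect matching H, let X_H = 1 if all 2 edges of H are present in G. Then P[X_H = 1] = p^{2} = (3/4)^{2} = 9/16.
Summing the indicators: E[X] = Σ_H E[X_H] = 3 · p^{2} = 3 · 9/16 = 27/16.
Numerically: E[X] ≈ 1.69.

E[X] = 3 · (3/4)^{2} = 27/16 ≈ 1.69.


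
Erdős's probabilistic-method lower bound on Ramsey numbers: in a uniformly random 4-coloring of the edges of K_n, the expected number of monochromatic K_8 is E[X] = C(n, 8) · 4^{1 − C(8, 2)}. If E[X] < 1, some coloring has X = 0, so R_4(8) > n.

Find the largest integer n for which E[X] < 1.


We need C(n, 8) · 4^{1 − 28} < 1, i.e. C(n, 8) < 4^{28 − 1} = 18014398509481984.
Check values of n near the boundary:
  n = 405: C(405, 8) = 16745853821188050; 16745853821188050 < 18014398509481984? YES
  n = 406: C(406, 8) = 17082453897995850; 17082453897995850 < 18014398509481984? YES
  n = 407: C(407, 8) = 17424959239309050; 17424959239309050 < 18014398509481984? YES
  n = 408: C(408, 8) = 17773458424095231; 17773458424095231 < 18014398509481984? YES
  n = 409: C(409, 8) = 18128041135797879; 18128041135797879 < 18014398509481984? NO
The largest n with C(n, 8) < 18014398509481984 is n = 408 (where E[X] = 17773458424095231/18014398509481984 ≈ 0.98663). Hence R_4(8) > 408, i.e. R_4(8) ≥ 409.

Largest n = 408; hence R_4(8) > 408.
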